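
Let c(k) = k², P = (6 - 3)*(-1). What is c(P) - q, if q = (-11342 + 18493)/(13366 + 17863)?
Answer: 273910/31229 ≈ 8.7710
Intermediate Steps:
P = -3 (P = 3*(-1) = -3)
q = 7151/31229 ≈ 0.22899
c(P) - q = (-3)² - 1*7151/31229 = 9 - 7151/31229 = 273910/31229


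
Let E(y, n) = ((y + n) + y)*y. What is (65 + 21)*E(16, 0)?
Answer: 44032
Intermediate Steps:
E(y, n) = y*(n + 2*y) (E(y, n) = ((n + y) + y)*y = (n + 2*y)*y = y*(n + 2*y))
(65 + 21)*E(16, 0) = (65 + 21)*(16*(0 + 2*16)) = 86*(16*(0 + 32)) = 86*(16*32) = 86*512 = 44032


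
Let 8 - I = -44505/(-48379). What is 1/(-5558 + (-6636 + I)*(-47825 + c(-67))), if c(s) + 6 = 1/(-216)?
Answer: 10449864/3313258348939837 ≈ 3.1540e-9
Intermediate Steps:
c(s) = -1297/216 (c(s) = -6 + 1/(-216) = -6 - 1/216 = -1297/216)
I = 342527/48379 (I = 8 - (-44505)/(-48379) = 8 - (-44505)*(-1)/48379 = 8 - 1*44505/48379 = 8 - 44505/48379 = 342527/48379 ≈ 7.0801)
1/(-5558 + (-6636 + I)*(-47825 + c(-67))) = 1/(-5558 + (-6636 + 342527/48379)*(-47825 - 1297/216)) = 1/(-5558 - 320700517/48379*(-10331497/216)) = 1/(-5558 + 3313316429283949/10449864) = 1/(3313258348939837/10449864) = 10449864/3313258348939837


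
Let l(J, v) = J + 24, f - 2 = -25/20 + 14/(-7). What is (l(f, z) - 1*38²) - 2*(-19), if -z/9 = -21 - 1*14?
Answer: -5533/4 ≈ -1383.3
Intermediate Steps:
f = -5/4 (f = 2 + (-25/20 + 14/(-7)) = 2 + (-25*1/20 + 14*(-⅐)) = 2 + (-5/4 - 2) = 2 - 13/4 = -5/4 ≈ -1.2500)
z = 315 (z = -9*(-21 - 1*14) = -9*(-21 - 14) = -9*(-35) = 315)
l(J, v) = 24 + J
(l(f, z) - 1*38²) - 2*(-19) = ((24 - 5/4) - 1*38²) - 2*(-19) = (91/4 - 1*1444) - 1*(-38) = (91/4 - 1444) + 38 = -5685/4 + 38 = -5533/4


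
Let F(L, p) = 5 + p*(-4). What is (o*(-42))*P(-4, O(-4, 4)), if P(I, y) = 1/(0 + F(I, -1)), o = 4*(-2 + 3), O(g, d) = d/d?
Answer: -56/3 ≈ -18.667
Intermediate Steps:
F(L, p) = 5 - 4*p
O(g, d) = 1
o = 4 (o = 4*1 = 4)
P(I, y) = ⅑ (P(I, y) = 1/(0 + (5 - 4*(-1))) = 1/(0 + (5 + 4)) = 1/(0 + 9) = 1/9 = ⅑)
(o*(-42))*P(-4, O(-4, 4)) = (4*(-42))*(⅑) = -168*⅑ = -56/3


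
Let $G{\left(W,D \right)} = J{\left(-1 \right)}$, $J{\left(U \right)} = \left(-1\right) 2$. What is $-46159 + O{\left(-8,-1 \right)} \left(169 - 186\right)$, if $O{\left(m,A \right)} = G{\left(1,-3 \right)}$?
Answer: $-46125$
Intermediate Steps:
$J{\left(U \right)} = -2$
$G{\left(W,D \right)} = -2$
$O{\left(m,A \right)} = -2$
$-46159 + O{\left(-8,-1 \right)} \left(169 - 186\right) = -46159 - 2 \left(169 - 186\right) = -46159 - -34 = -46159 + 34 = -46125$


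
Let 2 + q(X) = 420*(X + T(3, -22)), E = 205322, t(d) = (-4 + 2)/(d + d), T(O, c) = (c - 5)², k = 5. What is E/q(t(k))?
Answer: 102661/153047 ≈ 0.67078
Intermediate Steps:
T(O, c) = (-5 + c)²
t(d) = -1/d (t(d) = -2*1/(2*d) = -1/d)
q(X) = 306178 + 420*X (q(X) = -2 + 420*(X + (-5 - 22)²) = -2 + 420*(X + (-27)²) = -2 + 420*(X + 729) = -2 + 420*(729 + X) = -2 + (306180 + 420*X) = 306178 + 420*X)
E/q(t(k)) = 205322/(306178 + 420*(-1/5)) = 205322/(306178 + 420*(-1*⅕)) = 205322/(306178 + 420*(-⅕)) = 205322/(306178 - 84) = 205322/306094 = 205322*(1/306094) = 102661/153047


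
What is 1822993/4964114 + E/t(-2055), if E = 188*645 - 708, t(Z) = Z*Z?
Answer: 2765659628251/6987859174950 ≈ 0.39578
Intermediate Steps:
t(Z) = Z**2
E = 120552 (E = 121260 - 708 = 120552)
1822993/4964114 + E/t(-2055) = 1822993/4964114 + 120552/((-2055)**2) = 1822993*(1/4964114) + 120552/4223025 = 1822993/4964114 + 120552*(1/4223025) = 1822993/4964114 + 40184/1407675 = 2765659628251/6987859174950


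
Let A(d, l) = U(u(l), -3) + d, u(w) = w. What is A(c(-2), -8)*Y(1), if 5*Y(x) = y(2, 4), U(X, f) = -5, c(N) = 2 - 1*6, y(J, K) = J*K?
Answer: -72/5 ≈ -14.400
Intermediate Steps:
c(N) = -4 (c(N) = 2 - 6 = -4)
Y(x) = 8/5 (Y(x) = (2*4)/5 = (⅕)*8 = 8/5)
A(d, l) = -5 + d
A(c(-2), -8)*Y(1) = (-5 - 4)*(8/5) = -9*8/5 = -72/5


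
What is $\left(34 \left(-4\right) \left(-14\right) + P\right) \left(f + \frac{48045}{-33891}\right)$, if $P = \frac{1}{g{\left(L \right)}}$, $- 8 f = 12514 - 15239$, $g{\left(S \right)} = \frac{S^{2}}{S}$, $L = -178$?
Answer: $\frac{10389725092755}{16086928} \approx 6.4585 \cdot 10^{5}$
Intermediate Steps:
$g{\left(S \right)} = S$
$f = \frac{2725}{8}$ ($f = - \frac{12514 - 15239}{8} = \left(- \frac{1}{8}\right) \left(-2725\right) = \frac{2725}{8} \approx 340.63$)
$P = - \frac{1}{178}$ ($P = \frac{1}{-178} = - \frac{1}{178} \approx -0.005618$)
$\left(34 \left(-4\right) \left(-14\right) + P\right) \left(f + \frac{48045}{-33891}\right) = \left(34 \left(-4\right) \left(-14\right) - \frac{1}{178}\right) \left(\frac{2725}{8} + \frac{48045}{-33891}\right) = \left(\left(-136\right) \left(-14\right) - \frac{1}{178}\right) \left(\frac{2725}{8} + 48045 \left(- \frac{1}{33891}\right)\right) = \left(1904 - \frac{1}{178}\right) \left(\frac{2725}{8} - \frac{16015}{11297}\right) = \frac{338911}{178} \cdot \frac{30656205}{90376} = \frac{10389725092755}{16086928}$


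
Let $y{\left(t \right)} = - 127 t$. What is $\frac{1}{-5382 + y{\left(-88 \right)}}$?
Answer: $\frac{1}{5794} \approx 0.00017259$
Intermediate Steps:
$\frac{1}{-5382 + y{\left(-88 \right)}} = \frac{1}{-5382 - -11176} = \frac{1}{-5382 + 11176} = \frac{1}{5794}$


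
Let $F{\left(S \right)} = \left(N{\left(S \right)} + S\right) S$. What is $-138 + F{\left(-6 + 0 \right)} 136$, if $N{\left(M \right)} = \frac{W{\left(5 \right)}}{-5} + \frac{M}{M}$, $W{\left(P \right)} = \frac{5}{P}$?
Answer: $\frac{20526}{5} \approx 4105.2$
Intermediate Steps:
$N{\left(M \right)} = \frac{4}{5}$ ($N{\left(M \right)} = \frac{5 \cdot \frac{1}{5}}{-5} + \frac{M}{M} = 5 \cdot \frac{1}{5} \left(- \frac{1}{5}\right) + 1 = 1 \left(- \frac{1}{5}\right) + 1 = - \frac{1}{5} + 1 = \frac{4}{5}$)
$F{\left(S \right)} = S \left(\frac{4}{5} + S\right)$ ($F{\left(S \right)} = \left(\frac{4}{5} + S\right) S = S \left(\frac{4}{5} + S\right)$)
$-138 + F{\left(-6 + 0 \right)} 136 = -138 + \frac{\left(-6 + 0\right) \left(4 + 5 \left(-6 + 0\right)\right)}{5} \cdot 136 = -138 + \frac{1}{5} \left(-6\right) \left(4 + 5 \left(-6\right)\right) 136 = -138 + \frac{1}{5} \left(-6\right) \left(4 - 30\right) 136 = -138 + \frac{1}{5} \left(-6\right) \left(-26\right) 136 = -138 + \frac{156}{5} \cdot 136 = -138 + \frac{21216}{5} = \frac{20526}{5}$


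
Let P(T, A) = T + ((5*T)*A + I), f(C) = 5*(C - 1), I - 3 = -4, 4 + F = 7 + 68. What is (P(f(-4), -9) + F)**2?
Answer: 1368900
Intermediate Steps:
F = 71 (F = -4 + (7 + 68) = -4 + 75 = 71)
I = -1 (I = 3 - 4 = -1)
f(C) = -5 + 5*C (f(C) = 5*(-1 + C) = -5 + 5*C)
P(T, A) = -1 + T + 5*A*T (P(T, A) = T + ((5*T)*A - 1) = T + (5*A*T - 1) = T + (-1 + 5*A*T) = -1 + T + 5*A*T)
(P(f(-4), -9) + F)**2 = ((-1 + (-5 + 5*(-4)) + 5*(-9)*(-5 + 5*(-4))) + 71)**2 = ((-1 + (-5 - 20) + 5*(-9)*(-5 - 20)) + 71)**2 = ((-1 - 25 + 5*(-9)*(-25)) + 71)**2 = ((-1 - 25 + 1125) + 71)**2 = (1099 + 71)**2 = 1170**2 = 1368900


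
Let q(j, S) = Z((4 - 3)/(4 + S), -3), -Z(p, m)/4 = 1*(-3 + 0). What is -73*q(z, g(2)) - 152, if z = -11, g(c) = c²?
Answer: -1028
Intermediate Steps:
Z(p, m) = 12 (Z(p, m) = -4*(-3 + 0) = -4*(-3) = 12)
q(j, S) = 12
-73*q(z, g(2)) - 152 = -73*12 - 152 = -876 - 152 = -1028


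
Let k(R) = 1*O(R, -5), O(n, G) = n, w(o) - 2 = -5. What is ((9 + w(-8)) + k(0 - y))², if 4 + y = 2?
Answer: 64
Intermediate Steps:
y = -2 (y = -4 + 2 = -2)
w(o) = -3 (w(o) = 2 - 5 = -3)
k(R) = R (k(R) = 1*R = R)
((9 + w(-8)) + k(0 - y))² = ((9 - 3) + (0 - 1*(-2)))² = (6 + (0 + 2))² = (6 + 2)² = 8² = 64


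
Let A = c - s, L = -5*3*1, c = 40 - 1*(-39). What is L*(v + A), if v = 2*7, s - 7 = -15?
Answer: -1515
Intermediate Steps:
s = -8 (s = 7 - 15 = -8)
c = 79 (c = 40 + 39 = 79)
L = -15 (L = -15*1 = -15)
v = 14
A = 87 (A = 79 - 1*(-8) = 79 + 8 = 87)
L*(v + A) = -15*(14 + 87) = -15*101 = -1515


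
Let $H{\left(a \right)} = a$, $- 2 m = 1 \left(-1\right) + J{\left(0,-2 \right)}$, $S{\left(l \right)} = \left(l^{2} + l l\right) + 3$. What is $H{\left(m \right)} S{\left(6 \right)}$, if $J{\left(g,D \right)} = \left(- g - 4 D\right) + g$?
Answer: $- \frac{525}{2} \approx -262.5$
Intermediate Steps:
$J{\left(g,D \right)} = - 4 D$
$S{\left(l \right)} = 3 + 2 l^{2}$ ($S{\left(l \right)} = \left(l^{2} + l^{2}\right) + 3 = 2 l^{2} + 3 = 3 + 2 l^{2}$)
$m = - \frac{7}{2}$ ($m = - \frac{1 \left(-1\right) - -8}{2} = - \frac{-1 + 8}{2} = \left(- \frac{1}{2}\right) 7 = - \frac{7}{2} \approx -3.5$)
$H{\left(m \right)} S{\left(6 \right)} = - \frac{7 \left(3 + 2 \cdot 6^{2}\right)}{2} = - \frac{7 \left(3 + 2 \cdot 36\right)}{2} = - \frac{7 \left(3 + 72\right)}{2} = \left(- \frac{7}{2}\right) 75 = - \frac{525}{2}$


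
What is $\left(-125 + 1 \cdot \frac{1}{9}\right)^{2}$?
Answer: $\frac{1263376}{81} \approx 15597.0$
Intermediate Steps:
$\left(-125 + 1 \cdot \frac{1}{9}\right)^{2} = \left(-125 + \frac{1}{9}\right)^{2} = \left(- \frac{1124}{9}\right)^{2} = \frac{1263376}{81}$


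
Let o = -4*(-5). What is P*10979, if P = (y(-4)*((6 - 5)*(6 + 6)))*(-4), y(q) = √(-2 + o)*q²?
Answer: -25295616*√2 ≈ -3.5773e+7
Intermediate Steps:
o = 20
y(q) = 3*√2*q² (y(q) = √(-2 + 20)*q² = √18*q² = (3*√2)*q² = 3*√2*q²)
P = -2304*√2 (P = ((3*√2*(-4)²)*((6 - 5)*(6 + 6)))*(-4) = ((3*√2*16)*(1*12))*(-4) = ((48*√2)*12)*(-4) = (576*√2)*(-4) = -2304*√2 ≈ -3258.3)
P*10979 = -2304*√2*10979 = -25295616*√2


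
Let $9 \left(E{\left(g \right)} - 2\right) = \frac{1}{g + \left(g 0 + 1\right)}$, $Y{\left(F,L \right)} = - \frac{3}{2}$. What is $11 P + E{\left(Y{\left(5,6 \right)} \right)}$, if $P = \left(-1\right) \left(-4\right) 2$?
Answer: $\frac{808}{9} \approx 89.778$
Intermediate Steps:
$Y{\left(F,L \right)} = - \frac{3}{2}$ ($Y{\left(F,L \right)} = \left(-3\right) \frac{1}{2} = - \frac{3}{2}$)
$E{\left(g \right)} = 2 + \frac{1}{9 \left(1 + g\right)}$ ($E{\left(g \right)} = 2 + \frac{1}{9 \left(g + \left(g 0 + 1\right)\right)} = 2 + \frac{1}{9 \left(g + \left(0 + 1\right)\right)} = 2 + \frac{1}{9 \left(g + 1\right)} = 2 + \frac{1}{9 \left(1 + g\right)}$)
$P = 8$ ($P = 4 \cdot 2 = 8$)
$11 P + E{\left(Y{\left(5,6 \right)} \right)} = 11 \cdot 8 + \frac{19 + 18 \left(- \frac{3}{2}\right)}{9 \left(1 - \frac{3}{2}\right)} = 88 + \frac{19 - 27}{9 \left(- \frac{1}{2}\right)} = 88 + \frac{1}{9} \left(-2\right) \left(-8\right) = 88 + \frac{16}{9} = \frac{808}{9}$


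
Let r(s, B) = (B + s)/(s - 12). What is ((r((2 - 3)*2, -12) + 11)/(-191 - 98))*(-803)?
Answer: 9636/289 ≈ 33.343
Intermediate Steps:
r(s, B) = (B + s)/(-12 + s)
((r((2 - 3)*2, -12) + 11)/(-191 - 98))*(-803) = (((-12 + (2 - 3)*2)/(-12 + (2 - 3)*2) + 11)/(-191 - 98))*(-803) = (((-12 - 1*2)/(-12 - 1*2) + 11)/(-289))*(-803) = (((-12 - 2)/(-12 - 2) + 11)*(-1/289))*(-803) = ((-14/(-14) + 11)*(-1/289))*(-803) = ((-1/14*(-14) + 11)*(-1/289))*(-803) = ((1 + 11)*(-1/289))*(-803) = (12*(-1/289))*(-803) = -12/289*(-803) = 9636/289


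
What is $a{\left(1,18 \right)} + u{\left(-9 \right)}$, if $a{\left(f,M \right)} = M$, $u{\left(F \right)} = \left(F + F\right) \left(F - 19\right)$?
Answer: $522$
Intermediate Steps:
$u{\left(F \right)} = 2 F \left(-19 + F\right)$
$a{\left(1,18 \right)} + u{\left(-9 \right)} = 18 + 2 \left(-9\right) \left(-19 - 9\right) = 18 + 2 \left(-9\right) \left(-28\right) = 18 + 504 = 522$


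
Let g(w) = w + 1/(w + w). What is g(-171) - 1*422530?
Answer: -144563743/342 ≈ -4.2270e+5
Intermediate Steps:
g(w) = w + 1/(2*w)
g(-171) - 1*422530 = (-171 + (½)/(-171)) - 1*422530 = (-171 + (½)*(-1/171)) - 422530 = (-171 - 1/342) - 422530 = -58483/342 - 422530 = -144563743/342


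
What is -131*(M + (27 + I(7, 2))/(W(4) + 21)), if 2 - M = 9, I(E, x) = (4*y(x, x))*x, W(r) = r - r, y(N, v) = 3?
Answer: 4192/7 ≈ 598.86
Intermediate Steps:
W(r) = 0
I(E, x) = 12*x (I(E, x) = (4*3)*x = 12*x)
M = -7 (M = 2 - 1*9 = 2 - 9 = -7)
-131*(M + (27 + I(7, 2))/(W(4) + 21)) = -131*(-7 + (27 + 12*2)/(0 + 21)) = -131*(-7 + (27 + 24)/21) = -131*(-7 + 51*(1/21)) = -131*(-7 + 17/7) = -131*(-32/7) = 4192/7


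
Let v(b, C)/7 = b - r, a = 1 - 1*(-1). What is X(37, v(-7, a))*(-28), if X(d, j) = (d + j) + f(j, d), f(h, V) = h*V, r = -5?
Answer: 13860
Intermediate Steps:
a = 2 (a = 1 + 1 = 2)
f(h, V) = V*h
v(b, C) = 35 + 7*b (v(b, C) = 7*(b - 1*(-5)) = 7*(b + 5) = 7*(5 + b) = 35 + 7*b)
X(d, j) = d + j + d*j (X(d, j) = (d + j) + d*j = d + j + d*j)
X(37, v(-7, a))*(-28) = (37 + (35 + 7*(-7)) + 37*(35 + 7*(-7)))*(-28) = (37 + (35 - 49) + 37*(35 - 49))*(-28) = (37 - 14 + 37*(-14))*(-28) = (37 - 14 - 518)*(-28) = -495*(-28) = 13860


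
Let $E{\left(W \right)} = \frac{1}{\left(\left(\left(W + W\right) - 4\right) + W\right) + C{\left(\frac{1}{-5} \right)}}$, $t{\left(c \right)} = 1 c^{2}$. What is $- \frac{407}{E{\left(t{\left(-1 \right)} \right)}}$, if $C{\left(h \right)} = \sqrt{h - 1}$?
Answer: $407 - \frac{407 i \sqrt{30}}{5} \approx 407.0 - 445.85 i$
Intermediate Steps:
$t{\left(c \right)} = c^{2}$
$C{\left(h \right)} = \sqrt{-1 + h}$
$E{\left(W \right)} = \frac{1}{-4 + 3 W + \frac{i \sqrt{30}}{5}}$ ($E{\left(W \right)} = \frac{1}{\left(\left(\left(W + W\right) - 4\right) + W\right) + \sqrt{-1 + \frac{1}{-5}}} = \frac{1}{\left(\left(2 W - 4\right) + W\right) + \sqrt{-1 - \frac{1}{5}}} = \frac{1}{\left(\left(-4 + 2 W\right) + W\right) + \sqrt{- \frac{6}{5}}} = \frac{1}{\left(-4 + 3 W\right) + \frac{i \sqrt{30}}{5}} = \frac{1}{-4 + 3 W + \frac{i \sqrt{30}}{5}}$)
$- \frac{407}{E{\left(t{\left(-1 \right)} \right)}} = - \frac{407}{5 \frac{1}{-20 + 15 \left(-1\right)^{2} + i \sqrt{30}}} = - \frac{407}{5 \frac{1}{-20 + 15 \cdot 1 + i \sqrt{30}}} = - \frac{407}{5 \frac{1}{-20 + 15 + i \sqrt{30}}} = - \frac{407}{5 \frac{1}{-5 + i \sqrt{30}}} = - 407 \left(-1 + \frac{i \sqrt{30}}{5}\right) = 407 - \frac{407 i \sqrt{30}}{5}$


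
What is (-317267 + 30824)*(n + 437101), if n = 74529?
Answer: -146552832090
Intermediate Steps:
(-317267 + 30824)*(n + 437101) = (-317267 + 30824)*(74529 + 437101) = -286443*511630 = -146552832090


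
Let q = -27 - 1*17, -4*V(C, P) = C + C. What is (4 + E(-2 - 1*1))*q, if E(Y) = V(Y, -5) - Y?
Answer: -374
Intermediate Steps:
V(C, P) = -C/2 (V(C, P) = -(C + C)/4 = -C/2)
E(Y) = -3*Y/2 (E(Y) = -Y/2 - Y = -3*Y/2)
q = -44 (q = -27 - 17 = -44)
(4 + E(-2 - 1*1))*q = (4 - 3*(-2 - 1*1)/2)*(-44) = (4 - 3*(-2 - 1)/2)*(-44) = (4 - 3/2*(-3))*(-44) = (4 + 9/2)*(-44) = (17/2)*(-44) = -374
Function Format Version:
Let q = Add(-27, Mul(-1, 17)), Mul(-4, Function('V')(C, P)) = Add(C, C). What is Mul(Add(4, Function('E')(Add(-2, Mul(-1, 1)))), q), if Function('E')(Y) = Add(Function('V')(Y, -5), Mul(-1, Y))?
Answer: -374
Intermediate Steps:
Function('V')(C, P) = Mul(Rational(-1, 2), C) (Function('V')(C, P) = Mul(Rational(-1, 4), Add(C, C)) = Mul(Rational(-1, 4), Mul(2, C)) = Mul(Rational(-1, 2), C))
Function('E')(Y) = Mul(Rational(-3, 2), Y) (Function('E')(Y) = Add(Mul(Rational(-1, 2), Y), Mul(-1, Y)) = Mul(Rational(-3, 2), Y))
q = -44 (q = Add(-27, -17) = -44)
Mul(Add(4, Function('E')(Add(-2, Mul(-1, 1)))), q) = Mul(Add(4, Mul(Rational(-3, 2), Add(-2, Mul(-1, 1)))), -44) = Mul(Add(4, Mul(Rational(-3, 2), Add(-2, -1))), -44) = Mul(Add(4, Mul(Rational(-3, 2), -3)), -44) = Mul(Add(4, Rational(9, 2)), -44) = Mul(Rational(17, 2), -44) = -374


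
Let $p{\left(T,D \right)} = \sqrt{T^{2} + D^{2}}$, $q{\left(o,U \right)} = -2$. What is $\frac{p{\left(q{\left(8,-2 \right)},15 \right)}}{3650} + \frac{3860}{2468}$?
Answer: $\frac{965}{617} + \frac{\sqrt{229}}{3650} \approx 1.5682$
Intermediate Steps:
$p{\left(T,D \right)} = \sqrt{D^{2} + T^{2}}$
$\frac{p{\left(q{\left(8,-2 \right)},15 \right)}}{3650} + \frac{3860}{2468} = \frac{\sqrt{15^{2} + \left(-2\right)^{2}}}{3650} + \frac{3860}{2468} = \sqrt{225 + 4} \cdot \frac{1}{3650} + 3860 \cdot \frac{1}{2468} = \sqrt{229} \cdot \frac{1}{3650} + \frac{965}{617} = \frac{\sqrt{229}}{3650} + \frac{965}{617} = \frac{965}{617} + \frac{\sqrt{229}}{3650}$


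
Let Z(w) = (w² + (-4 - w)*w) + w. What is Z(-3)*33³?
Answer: 323433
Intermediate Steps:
Z(w) = w + w² + w*(-4 - w) (Z(w) = (w² + w*(-4 - w)) + w = w + w² + w*(-4 - w))
Z(-3)*33³ = -3*(-3)*33³ = 9*35937 = 323433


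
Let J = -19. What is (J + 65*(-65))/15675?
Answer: -4244/15675 ≈ -0.27075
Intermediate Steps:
(J + 65*(-65))/15675 = (-19 + 65*(-65))/15675 = (-19 - 4225)*(1/15675) = -4244*1/15675 = -4244/15675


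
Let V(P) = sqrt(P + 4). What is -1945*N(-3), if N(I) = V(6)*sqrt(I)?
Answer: -1945*I*sqrt(30) ≈ -10653.0*I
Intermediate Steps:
V(P) = sqrt(4 + P)
N(I) = sqrt(10)*sqrt(I) (N(I) = sqrt(4 + 6)*sqrt(I) = sqrt(10)*sqrt(I))
-1945*N(-3) = -1945*sqrt(10)*sqrt(-3) = -1945*sqrt(10)*I*sqrt(3) = -1945*I*sqrt(30)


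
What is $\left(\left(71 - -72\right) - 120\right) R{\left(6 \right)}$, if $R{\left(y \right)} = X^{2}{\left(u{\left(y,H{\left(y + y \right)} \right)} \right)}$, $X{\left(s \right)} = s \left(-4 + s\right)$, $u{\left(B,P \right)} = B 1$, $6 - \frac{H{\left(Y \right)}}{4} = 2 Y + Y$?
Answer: $3312$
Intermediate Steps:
$H{\left(Y \right)} = 24 - 12 Y$ ($H{\left(Y \right)} = 24 - 4 \left(2 Y + Y\right) = 24 - 4 \cdot 3 Y = 24 - 12 Y$)
$u{\left(B,P \right)} = B$
$R{\left(y \right)} = y^{2} \left(-4 + y\right)^{2}$ ($R{\left(y \right)} = \left(y \left(-4 + y\right)\right)^{2} = y^{2} \left(-4 + y\right)^{2}$)
$\left(\left(71 - -72\right) - 120\right) R{\left(6 \right)} = \left(\left(71 - -72\right) - 120\right) 6^{2} \left(-4 + 6\right)^{2} = \left(\left(71 + 72\right) - 120\right) 36 \cdot 2^{2} = \left(143 - 120\right) 36 \cdot 4 = 23 \cdot 144 = 3312$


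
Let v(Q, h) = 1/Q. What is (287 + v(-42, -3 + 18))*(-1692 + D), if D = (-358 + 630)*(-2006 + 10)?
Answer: -3282056006/21 ≈ -1.5629e+8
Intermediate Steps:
D = -542912 (D = 272*(-1996) = -542912)
(287 + v(-42, -3 + 18))*(-1692 + D) = (287 + 1/(-42))*(-1692 - 542912) = (287 - 1/42)*(-544604) = (12053/42)*(-544604) = -3282056006/21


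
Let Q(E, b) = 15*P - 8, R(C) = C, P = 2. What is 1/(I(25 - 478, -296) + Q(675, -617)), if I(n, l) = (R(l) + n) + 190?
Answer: -1/537 ≈ -0.0018622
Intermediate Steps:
I(n, l) = 190 + l + n (I(n, l) = (l + n) + 190 = 190 + l + n)
Q(E, b) = 22 (Q(E, b) = 15*2 - 8 = 30 - 8 = 22)
1/(I(25 - 478, -296) + Q(675, -617)) = 1/((190 - 296 + (25 - 478)) + 22) = 1/((190 - 296 - 453) + 22) = 1/(-559 + 22) = 1/(-537) = -1/537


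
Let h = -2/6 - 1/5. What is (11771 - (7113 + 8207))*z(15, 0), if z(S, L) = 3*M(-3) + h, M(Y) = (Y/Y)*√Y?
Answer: 9464/5 - 10647*I*√3 ≈ 1892.8 - 18441.0*I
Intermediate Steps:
h = -8/15 (h = -2*⅙ - 1*⅕ = -⅓ - ⅕ = -8/15 ≈ -0.53333)
M(Y) = √Y (M(Y) = 1*√Y = √Y)
z(S, L) = -8/15 + 3*I*√3 (z(S, L) = 3*√(-3) - 8/15 = 3*(I*√3) - 8/15 = 3*I*√3 - 8/15 = -8/15 + 3*I*√3)
(11771 - (7113 + 8207))*z(15, 0) = (11771 - (7113 + 8207))*(-8/15 + 3*I*√3) = (11771 - 1*15320)*(-8/15 + 3*I*√3) = (11771 - 15320)*(-8/15 + 3*I*√3) = -3549*(-8/15 + 3*I*√3) = 9464/5 - 10647*I*√3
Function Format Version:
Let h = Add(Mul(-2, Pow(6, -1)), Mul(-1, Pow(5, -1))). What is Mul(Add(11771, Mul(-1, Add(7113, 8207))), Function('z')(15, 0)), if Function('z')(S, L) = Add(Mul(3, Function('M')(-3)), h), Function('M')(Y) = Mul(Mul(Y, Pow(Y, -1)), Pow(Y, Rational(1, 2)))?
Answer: Add(Rational(9464, 5), Mul(-10647, I, Pow(3, Rational(1, 2)))) ≈ Add(1892.8, Mul(-18441., I))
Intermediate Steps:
h = Rational(-8, 15) (h = Add(Mul(-2, Rational(1, 6)), Mul(-1, Rational(1, 5))) = Add(Rational(-1, 3), Rational(-1, 5)) = Rational(-8, 15) ≈ -0.53333)
Function('M')(Y) = Pow(Y, Rational(1, 2)) (Function('M')(Y) = Mul(1, Pow(Y, Rational(1, 2))) = Pow(Y, Rational(1, 2)))
Function('z')(S, L) = Add(Rational(-8, 15), Mul(3, I, Pow(3, Rational(1, 2)))) (Function('z')(S, L) = Add(Mul(3, Pow(-3, Rational(1, 2))), Rational(-8, 15)) = Add(Mul(3, Mul(I, Pow(3, Rational(1, 2)))), Rational(-8, 15)) = Add(Mul(3, I, Pow(3, Rational(1, 2))), Rational(-8, 15)) = Add(Rational(-8, 15), Mul(3, I, Pow(3, Rational(1, 2)))))
Mul(Add(11771, Mul(-1, Add(7113, 8207))), Function('z')(15, 0)) = Mul(Add(11771, Mul(-1, Add(7113, 8207))), Add(Rational(-8, 15), Mul(3, I, Pow(3, Rational(1, 2))))) = Mul(Add(11771, Mul(-1, 15320)), Add(Rational(-8, 15), Mul(3, I, Pow(3, Rational(1, 2))))) = Mul(Add(11771, -15320), Add(Rational(-8, 15), Mul(3, I, Pow(3, Rational(1, 2))))) = Mul(-3549, Add(Rational(-8, 15), Mul(3, I, Pow(3, Rational(1, 2))))) = Add(Rational(9464, 5), Mul(-10647, I, Pow(3, Rational(1, 2))))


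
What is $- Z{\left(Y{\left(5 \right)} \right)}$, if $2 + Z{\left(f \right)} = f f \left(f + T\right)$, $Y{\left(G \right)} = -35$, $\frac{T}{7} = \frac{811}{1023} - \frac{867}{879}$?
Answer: $\frac{13349464903}{299739} \approx 44537.0$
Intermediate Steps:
$T = - \frac{406168}{299739}$ ($T = 7 \left(\frac{811}{1023} - \frac{867}{879}\right) = 7 \left(811 \cdot \frac{1}{1023} - \frac{289}{293}\right) = 7 \left(\frac{811}{1023} - \frac{289}{293}\right) = 7 \left(- \frac{58024}{299739}\right) = - \frac{406168}{299739} \approx -1.3551$)
$Z{\left(f \right)} = -2 + f^{2} \left(- \frac{406168}{299739} + f\right)$ ($Z{\left(f \right)} = -2 + f f \left(f - \frac{406168}{299739}\right) = -2 + f^{2} \left(- \frac{406168}{299739} + f\right)$)
$- Z{\left(Y{\left(5 \right)} \right)} = - (-2 + \left(-35\right)^{3} - \frac{406168 \left(-35\right)^{2}}{299739}) = - (-2 - 42875 - \frac{497555800}{299739}) = \left(-1\right) \left(- \frac{13349464903}{299739}\right) = \frac{13349464903}{299739}$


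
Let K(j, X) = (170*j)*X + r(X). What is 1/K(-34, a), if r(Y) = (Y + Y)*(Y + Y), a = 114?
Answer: -1/606936 ≈ -1.6476e-6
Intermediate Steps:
r(Y) = 4*Y² (r(Y) = (2*Y)*(2*Y) = 4*Y²)
K(j, X) = 4*X² + 170*X*j (K(j, X) = (170*j)*X + 4*X² = 170*X*j + 4*X² = 4*X² + 170*X*j)
1/K(-34, a) = 1/(2*114*(2*114 + 85*(-34))) = 1/(2*114*(228 - 2890)) = 1/(2*114*(-2662)) = 1/(-606936) = -1/606936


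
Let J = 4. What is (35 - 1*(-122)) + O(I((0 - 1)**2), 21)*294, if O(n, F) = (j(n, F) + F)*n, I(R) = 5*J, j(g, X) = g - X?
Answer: 117757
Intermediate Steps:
I(R) = 20 (I(R) = 5*4 = 20)
O(n, F) = n**2 (O(n, F) = ((n - F) + F)*n = n*n = n**2)
(35 - 1*(-122)) + O(I((0 - 1)**2), 21)*294 = (35 - 1*(-122)) + 20**2*294 = (35 + 122) + 400*294 = 157 + 117600 = 117757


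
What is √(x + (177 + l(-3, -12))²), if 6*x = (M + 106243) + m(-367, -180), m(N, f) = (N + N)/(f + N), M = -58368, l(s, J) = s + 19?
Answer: √54130965746/1094 ≈ 212.67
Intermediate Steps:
l(s, J) = 19 + s
m(N, f) = 2*N/(N + f) (m(N, f) = (2*N)/(N + f) = 2*N/(N + f))
x = 8729453/1094 (x = ((-58368 + 106243) + 2*(-367)/(-367 - 180))/6 = (47875 + 2*(-367)/(-547))/6 = (47875 + 2*(-367)*(-1/547))/6 = (47875 + 734/547)/6 = (⅙)*(26188359/547) = 8729453/1094 ≈ 7979.4)
√(x + (177 + l(-3, -12))²) = √(8729453/1094 + (177 + (19 - 3))²) = √(8729453/1094 + (177 + 16)²) = √(8729453/1094 + 193²) = √(8729453/1094 + 37249) = √(49479859/1094) = √54130965746/1094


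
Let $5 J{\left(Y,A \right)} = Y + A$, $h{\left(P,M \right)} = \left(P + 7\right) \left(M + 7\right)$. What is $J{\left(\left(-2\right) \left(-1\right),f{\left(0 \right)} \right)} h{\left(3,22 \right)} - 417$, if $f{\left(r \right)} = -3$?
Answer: $-475$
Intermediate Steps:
$h{\left(P,M \right)} = \left(7 + M\right) \left(7 + P\right)$ ($h{\left(P,M \right)} = \left(7 + P\right) \left(7 + M\right) = \left(7 + M\right) \left(7 + P\right)$)
$J{\left(Y,A \right)} = \frac{A}{5} + \frac{Y}{5}$ ($J{\left(Y,A \right)} = \frac{Y + A}{5} = \frac{A + Y}{5} = \frac{A}{5} + \frac{Y}{5}$)
$J{\left(\left(-2\right) \left(-1\right),f{\left(0 \right)} \right)} h{\left(3,22 \right)} - 417 = \left(\frac{1}{5} \left(-3\right) + \frac{\left(-2\right) \left(-1\right)}{5}\right) \left(49 + 7 \cdot 22 + 7 \cdot 3 + 22 \cdot 3\right) - 417 = \left(- \frac{3}{5} + \frac{1}{5} \cdot 2\right) \left(49 + 154 + 21 + 66\right) - 417 = \left(- \frac{3}{5} + \frac{2}{5}\right) 290 - 417 = \left(- \frac{1}{5}\right) 290 - 417 = -58 - 417 = -475$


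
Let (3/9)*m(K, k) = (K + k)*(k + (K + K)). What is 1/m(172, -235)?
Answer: -1/20601 ≈ -4.8541e-5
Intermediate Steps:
m(K, k) = 3*(K + k)*(k + 2*K) (m(K, k) = 3*((K + k)*(k + (K + K))) = 3*((K + k)*(k + 2*K)) = 3*(K + k)*(k + 2*K))
1/m(172, -235) = 1/(3*(-235)² + 6*172² + 9*172*(-235)) = 1/(3*55225 + 6*29584 - 363780) = 1/(165675 + 177504 - 363780) = 1/(-20601) = -1/20601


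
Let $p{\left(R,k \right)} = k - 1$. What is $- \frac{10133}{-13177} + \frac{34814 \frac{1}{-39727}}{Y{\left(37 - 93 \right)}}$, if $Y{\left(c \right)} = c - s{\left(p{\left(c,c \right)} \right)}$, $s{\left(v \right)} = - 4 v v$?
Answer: $\frac{2604293008731}{3386932933130} \approx 0.76892$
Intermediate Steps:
$p{\left(R,k \right)} = -1 + k$ ($p{\left(R,k \right)} = k - 1 = -1 + k$)
$s{\left(v \right)} = - 4 v^{2}$
$Y{\left(c \right)} = c + 4 \left(-1 + c\right)^{2}$ ($Y{\left(c \right)} = c - - 4 \left(-1 + c\right)^{2} = c + 4 \left(-1 + c\right)^{2}$)
$- \frac{10133}{-13177} + \frac{34814 \frac{1}{-39727}}{Y{\left(37 - 93 \right)}} = - \frac{10133}{-13177} + \frac{34814 \frac{1}{-39727}}{\left(37 - 93\right) + 4 \left(-1 + \left(37 - 93\right)\right)^{2}} = \left(-10133\right) \left(- \frac{1}{13177}\right) + \frac{34814 \left(- \frac{1}{39727}\right)}{\left(37 - 93\right) + 4 \left(-1 + \left(37 - 93\right)\right)^{2}} = \frac{10133}{13177} - \frac{34814}{39727 \left(-56 + 4 \left(-1 - 56\right)^{2}\right)} = \frac{10133}{13177} - \frac{34814}{39727 \left(-56 + 4 \left(-57\right)^{2}\right)} = \frac{10133}{13177} - \frac{34814}{39727 \left(-56 + 4 \cdot 3249\right)} = \frac{10133}{13177} - \frac{34814}{39727 \left(-56 + 12996\right)} = \frac{10133}{13177} - \frac{34814}{39727 \cdot 12940} = \frac{10133}{13177} - \frac{17407}{257033690} = \frac{2604293008731}{3386932933130}$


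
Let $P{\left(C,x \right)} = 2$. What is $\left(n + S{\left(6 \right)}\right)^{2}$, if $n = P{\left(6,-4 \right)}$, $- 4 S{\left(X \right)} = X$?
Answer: $\frac{1}{4} \approx 0.25$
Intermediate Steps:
$S{\left(X \right)} = - \frac{X}{4}$
$n = 2$
$\left(n + S{\left(6 \right)}\right)^{2} = \left(2 - \frac{3}{2}\right)^{2} = \left(\frac{1}{2}\right)^{2} = \frac{1}{4}$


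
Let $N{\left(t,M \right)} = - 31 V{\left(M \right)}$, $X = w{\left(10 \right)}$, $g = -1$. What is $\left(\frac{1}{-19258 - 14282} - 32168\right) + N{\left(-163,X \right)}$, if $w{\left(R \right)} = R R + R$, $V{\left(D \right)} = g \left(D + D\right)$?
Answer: $- \frac{850171921}{33540} \approx -25348.0$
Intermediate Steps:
$V{\left(D \right)} = - 2 D$ ($V{\left(D \right)} = - (D + D) = - 2 D$)
$w{\left(R \right)} = R + R^{2}$ ($w{\left(R \right)} = R^{2} + R = R + R^{2}$)
$X = 110$ ($X = 10 \left(1 + 10\right) = 10 \cdot 11 = 110$)
$N{\left(t,M \right)} = 62 M$ ($N{\left(t,M \right)} = - 31 \left(- 2 M\right) = 62 M$)
$\left(\frac{1}{-19258 - 14282} - 32168\right) + N{\left(-163,X \right)} = \left(\frac{1}{-19258 - 14282} - 32168\right) + 62 \cdot 110 = \left(\frac{1}{-33540} - 32168\right) + 6820 = \left(- \frac{1}{33540} - 32168\right) + 6820 = - \frac{1078914721}{33540} + 6820 = - \frac{850171921}{33540}$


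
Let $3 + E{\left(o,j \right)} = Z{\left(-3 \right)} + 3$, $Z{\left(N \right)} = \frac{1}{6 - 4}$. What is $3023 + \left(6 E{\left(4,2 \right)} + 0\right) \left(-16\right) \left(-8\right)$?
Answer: $3407$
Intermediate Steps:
$Z{\left(N \right)} = \frac{1}{2}$
$E{\left(o,j \right)} = \frac{1}{2}$ ($E{\left(o,j \right)} = -3 + \left(\frac{1}{2} + 3\right) = -3 + \frac{7}{2} = \frac{1}{2}$)
$3023 + \left(6 E{\left(4,2 \right)} + 0\right) \left(-16\right) \left(-8\right) = 3023 + \left(6 \cdot \frac{1}{2} + 0\right) \left(-16\right) \left(-8\right) = 3023 + \left(3 + 0\right) \left(-16\right) \left(-8\right) = 3023 + 3 \left(-16\right) \left(-8\right) = 3023 - -384 = 3023 + 384 = 3407$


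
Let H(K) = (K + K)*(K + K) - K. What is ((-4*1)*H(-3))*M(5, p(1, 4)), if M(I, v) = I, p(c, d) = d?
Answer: -780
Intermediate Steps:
H(K) = -K + 4*K² (H(K) = (2*K)*(2*K) - K = 4*K² - K = -K + 4*K²)
((-4*1)*H(-3))*M(5, p(1, 4)) = ((-4*1)*(-3*(-1 + 4*(-3))))*5 = -(-12)*(-1 - 12)*5 = -(-12)*(-13)*5 = -4*39*5 = -156*5 = -780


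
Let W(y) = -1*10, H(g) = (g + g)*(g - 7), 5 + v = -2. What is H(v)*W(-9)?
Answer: -1960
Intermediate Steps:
v = -7 (v = -5 - 2 = -7)
H(g) = 2*g*(-7 + g) (H(g) = (2*g)*(-7 + g) = 2*g*(-7 + g))
W(y) = -10
H(v)*W(-9) = (2*(-7)*(-7 - 7))*(-10) = (2*(-7)*(-14))*(-10) = 196*(-10) = -1960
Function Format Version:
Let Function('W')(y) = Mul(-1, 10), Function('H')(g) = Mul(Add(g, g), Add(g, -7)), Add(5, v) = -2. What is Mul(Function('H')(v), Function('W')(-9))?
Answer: -1960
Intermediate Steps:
v = -7 (v = Add(-5, -2) = -7)
Function('H')(g) = Mul(2, g, Add(-7, g)) (Function('H')(g) = Mul(Mul(2, g), Add(-7, g)) = Mul(2, g, Add(-7, g)))
Function('W')(y) = -10
Mul(Function('H')(v), Function('W')(-9)) = Mul(Mul(2, -7, Add(-7, -7)), -10) = Mul(Mul(2, -7, -14), -10) = Mul(196, -10) = -1960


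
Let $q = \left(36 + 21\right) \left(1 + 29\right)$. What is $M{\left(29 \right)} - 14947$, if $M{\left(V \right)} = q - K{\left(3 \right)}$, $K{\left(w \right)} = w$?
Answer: $-13240$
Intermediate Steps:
$q = 1710$ ($q = 57 \cdot 30 = 1710$)
$M{\left(V \right)} = 1707$ ($M{\left(V \right)} = 1710 - 3 = 1707$)
$M{\left(29 \right)} - 14947 = 1707 - 14947 = -13240$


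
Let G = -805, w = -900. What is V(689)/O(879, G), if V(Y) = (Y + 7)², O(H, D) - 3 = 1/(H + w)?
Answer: 5086368/31 ≈ 1.6408e+5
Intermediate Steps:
O(H, D) = 3 + 1/(-900 + H) (O(H, D) = 3 + 1/(H - 900) = 3 + 1/(-900 + H))
V(Y) = (7 + Y)²
V(689)/O(879, G) = (7 + 689)²/(((-2699 + 3*879)/(-900 + 879))) = 696²/(((-2699 + 2637)/(-21))) = 484416/((-1/21*(-62))) = 484416/(62/21) = 484416*(21/62) = 5086368/31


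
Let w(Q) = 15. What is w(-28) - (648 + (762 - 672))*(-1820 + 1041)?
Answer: 574917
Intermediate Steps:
w(-28) - (648 + (762 - 672))*(-1820 + 1041) = 15 - (648 + (762 - 672))*(-1820 + 1041) = 15 - (648 + 90)*(-779) = 15 - 738*(-779) = 15 - 1*(-574902) = 15 + 574902 = 574917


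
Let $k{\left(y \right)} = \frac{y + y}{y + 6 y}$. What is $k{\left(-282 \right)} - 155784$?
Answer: $- \frac{1090486}{7} \approx -1.5578 \cdot 10^{5}$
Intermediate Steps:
$k{\left(y \right)} = \frac{2}{7}$ ($k{\left(y \right)} = \frac{2 y}{7 y} = 2 y \frac{1}{7 y} = \frac{2}{7}$)
$k{\left(-282 \right)} - 155784 = \frac{2}{7} - 155784 = - \frac{1090486}{7}$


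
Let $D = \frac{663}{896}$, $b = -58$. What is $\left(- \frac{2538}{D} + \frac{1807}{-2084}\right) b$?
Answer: $\frac{45823036039}{230282} \approx 1.9899 \cdot 10^{5}$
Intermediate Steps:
$D = \frac{663}{896}$ ($D = 663 \cdot \frac{1}{896} = \frac{663}{896} \approx 0.73995$)
$\left(- \frac{2538}{D} + \frac{1807}{-2084}\right) b = \left(- \frac{2538}{\frac{663}{896}} + \frac{1807}{-2084}\right) \left(-58\right) = \left(\left(-2538\right) \frac{896}{663} + 1807 \left(- \frac{1}{2084}\right)\right) \left(-58\right) = \left(- \frac{758016}{221} - \frac{1807}{2084}\right) \left(-58\right) = \left(- \frac{1580104691}{460564}\right) \left(-58\right) = \frac{45823036039}{230282}$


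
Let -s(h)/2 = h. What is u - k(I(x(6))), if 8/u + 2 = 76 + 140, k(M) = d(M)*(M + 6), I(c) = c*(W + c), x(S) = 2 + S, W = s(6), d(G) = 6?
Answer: 16696/107 ≈ 156.04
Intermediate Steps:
s(h) = -2*h
W = -12 (W = -2*6 = -12)
I(c) = c*(-12 + c)
k(M) = 36 + 6*M (k(M) = 6*(M + 6) = 6*(6 + M) = 36 + 6*M)
u = 4/107 (u = 8/(-2 + (76 + 140)) = 8/(-2 + 216) = 8/214 = 8*(1/214) = 4/107 ≈ 0.037383)
u - k(I(x(6))) = 4/107 - (36 + 6*((2 + 6)*(-12 + (2 + 6)))) = 4/107 - (36 + 6*(8*(-12 + 8))) = 4/107 - (36 + 6*(8*(-4))) = 4/107 - (36 + 6*(-32)) = 4/107 - (36 - 192) = 4/107 - 1*(-156) = 4/107 + 156 = 16696/107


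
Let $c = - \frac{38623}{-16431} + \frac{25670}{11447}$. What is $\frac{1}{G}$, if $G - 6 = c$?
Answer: $\frac{188085657}{1992415193} \approx 0.094401$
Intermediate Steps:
$c = \frac{863901251}{188085657}$ ($c = \left(-38623\right) \left(- \frac{1}{16431}\right) + 25670 \cdot \frac{1}{11447} = \frac{38623}{16431} + \frac{25670}{11447} = \frac{863901251}{188085657} \approx 4.5931$)
$G = \frac{1992415193}{188085657}$ ($G = 6 + \frac{863901251}{188085657} = \frac{1992415193}{188085657} \approx 10.593$)
$\frac{1}{G} = \frac{1}{\frac{1992415193}{188085657}} = \frac{188085657}{1992415193}$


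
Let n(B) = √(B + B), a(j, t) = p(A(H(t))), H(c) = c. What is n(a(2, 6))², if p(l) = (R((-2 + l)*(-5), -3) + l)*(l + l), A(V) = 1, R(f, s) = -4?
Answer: -12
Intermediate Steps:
p(l) = 2*l*(-4 + l) (p(l) = (-4 + l)*(l + l) = (-4 + l)*(2*l) = 2*l*(-4 + l))
a(j, t) = -6 (a(j, t) = 2*1*(-4 + 1) = 2*1*(-3) = -6)
n(B) = √2*√B (n(B) = √(2*B) = √2*√B)
n(a(2, 6))² = (√2*√(-6))² = (√2*(I*√6))² = (2*I*√3)² = -12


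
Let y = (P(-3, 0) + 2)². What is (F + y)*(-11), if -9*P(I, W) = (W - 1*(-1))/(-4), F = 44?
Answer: -685883/1296 ≈ -529.23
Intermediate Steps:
P(I, W) = 1/36 + W/36 (P(I, W) = -(W - 1*(-1))/(9*(-4)) = -(W + 1)*(-1)/(9*4) = -(1 + W)*(-1)/(9*4) = -(-¼ - W/4)/9 = 1/36 + W/36)
y = 5329/1296 (y = ((1/36 + (1/36)*0) + 2)² = ((1/36 + 0) + 2)² = (1/36 + 2)² = (73/36)² = 5329/1296 ≈ 4.1119)
(F + y)*(-11) = (44 + 5329/1296)*(-11) = (62353/1296)*(-11) = -685883/1296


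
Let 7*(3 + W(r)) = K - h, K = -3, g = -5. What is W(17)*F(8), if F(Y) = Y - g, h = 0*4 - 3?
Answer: -39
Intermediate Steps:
h = -3 (h = 0 - 3 = -3)
F(Y) = 5 + Y (F(Y) = Y - 1*(-5) = Y + 5 = 5 + Y)
W(r) = -3 (W(r) = -3 + (-3 - 1*(-3))/7 = -3 + (-3 + 3)/7 = -3 + (⅐)*0 = -3 + 0 = -3)
W(17)*F(8) = -3*(5 + 8) = -3*13 = -39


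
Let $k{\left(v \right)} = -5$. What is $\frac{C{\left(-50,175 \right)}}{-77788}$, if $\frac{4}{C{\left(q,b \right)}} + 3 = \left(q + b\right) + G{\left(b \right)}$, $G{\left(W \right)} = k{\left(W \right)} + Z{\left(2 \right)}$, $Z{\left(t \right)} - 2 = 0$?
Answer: $- \frac{1}{2314193} \approx -4.3212 \cdot 10^{-7}$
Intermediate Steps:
$Z{\left(t \right)} = 2$ ($Z{\left(t \right)} = 2 + 0 = 2$)
$G{\left(W \right)} = -3$ ($G{\left(W \right)} = -5 + 2 = -3$)
$C{\left(q,b \right)} = \frac{4}{-6 + b + q}$ ($C{\left(q,b \right)} = \frac{4}{-3 - \left(3 - b - q\right)} = \frac{4}{-3 + \left(-3 + b + q\right)} = \frac{4}{-6 + b + q}$)
$\frac{C{\left(-50,175 \right)}}{-77788} = \frac{4 \frac{1}{-6 + 175 - 50}}{-77788} = \frac{4}{119} \left(- \frac{1}{77788}\right) = - \frac{1}{2314193}$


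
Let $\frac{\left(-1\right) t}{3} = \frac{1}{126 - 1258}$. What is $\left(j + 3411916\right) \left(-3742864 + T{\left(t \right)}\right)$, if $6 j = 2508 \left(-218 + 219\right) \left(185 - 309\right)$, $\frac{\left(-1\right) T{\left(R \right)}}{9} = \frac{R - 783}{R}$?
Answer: $-3641675839620$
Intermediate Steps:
$t = \frac{3}{1132}$ ($t = - \frac{3}{126 - 1258} = - \frac{3}{-1132} = \left(-3\right) \left(- \frac{1}{1132}\right) = \frac{3}{1132} \approx 0.0026502$)
$T{\left(R \right)} = - \frac{9 \left(-783 + R\right)}{R}$ ($T{\left(R \right)} = - 9 \frac{R - 783}{R} = - 9 \frac{-783 + R}{R} = - \frac{9 \left(-783 + R\right)}{R}$)
$j = -51832$ ($j = \frac{2508 \left(-218 + 219\right) \left(185 - 309\right)}{6} = \frac{2508 \cdot 1 \left(-124\right)}{6} = \frac{2508 \left(-124\right)}{6} = \frac{1}{6} \left(-310992\right) = -51832$)
$\left(j + 3411916\right) \left(-3742864 + T{\left(t \right)}\right) = \left(-51832 + 3411916\right) \left(-3742864 - \left(9 - \frac{7047}{\frac{3}{1132}}\right)\right) = 3360084 \left(-3742864 + \left(-9 + 7047 \cdot \frac{1132}{3}\right)\right) = 3360084 \left(-3742864 + \left(-9 + 2659068\right)\right) = 3360084 \left(-3742864 + 2659059\right) = 3360084 \left(-1083805\right) = -3641675839620$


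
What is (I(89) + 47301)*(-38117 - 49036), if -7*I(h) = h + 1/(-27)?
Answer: -259642934837/63 ≈ -4.1213e+9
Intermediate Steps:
I(h) = 1/189 - h/7 (I(h) = -(h + 1/(-27))/7 = -(h - 1/27)/7 = -(-1/27 + h)/7 = 1/189 - h/7)
(I(89) + 47301)*(-38117 - 49036) = ((1/189 - 1/7*89) + 47301)*(-38117 - 49036) = ((1/189 - 89/7) + 47301)*(-87153) = (-2402/189 + 47301)*(-87153) = (8937487/189)*(-87153) = -259642934837/63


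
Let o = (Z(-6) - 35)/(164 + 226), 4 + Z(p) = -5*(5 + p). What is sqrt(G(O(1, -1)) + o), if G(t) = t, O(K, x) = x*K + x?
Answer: I*sqrt(79365)/195 ≈ 1.4447*I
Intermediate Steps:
O(K, x) = x + K*x (O(K, x) = K*x + x = x + K*x)
Z(p) = -29 - 5*p (Z(p) = -4 - 5*(5 + p) = -4 + (-25 - 5*p) = -29 - 5*p)
o = -17/195 (o = ((-29 - 5*(-6)) - 35)/(164 + 226) = ((-29 + 30) - 35)/390 = (1 - 35)*(1/390) = -34*1/390 = -17/195 ≈ -0.087179)
sqrt(G(O(1, -1)) + o) = sqrt(-(1 + 1) - 17/195) = sqrt(-1*2 - 17/195) = sqrt(-2 - 17/195) = sqrt(-407/195) = I*sqrt(79365)/195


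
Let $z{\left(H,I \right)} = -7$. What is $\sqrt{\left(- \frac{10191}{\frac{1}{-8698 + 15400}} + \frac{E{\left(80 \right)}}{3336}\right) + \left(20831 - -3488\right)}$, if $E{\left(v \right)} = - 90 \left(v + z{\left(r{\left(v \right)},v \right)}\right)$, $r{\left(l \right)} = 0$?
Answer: $\frac{i \sqrt{5276624219897}}{278} \approx 8262.9 i$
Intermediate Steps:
$E{\left(v \right)} = 630 - 90 v$ ($E{\left(v \right)} = - 90 \left(v - 7\right) = - 90 \left(-7 + v\right) = 630 - 90 v$)
$\sqrt{\left(- \frac{10191}{\frac{1}{-8698 + 15400}} + \frac{E{\left(80 \right)}}{3336}\right) + \left(20831 - -3488\right)} = \sqrt{\left(- \frac{10191}{\frac{1}{-8698 + 15400}} + \frac{630 - 7200}{3336}\right) + \left(20831 - -3488\right)} = \sqrt{\left(- \frac{10191}{\frac{1}{6702}} + \left(630 - 7200\right) \frac{1}{3336}\right) + \left(20831 + 3488\right)} = \sqrt{\left(- 10191 \frac{1}{\frac{1}{6702}} - \frac{1095}{556}\right) + 24319} = \sqrt{\left(\left(-10191\right) 6702 - \frac{1095}{556}\right) + 24319} = \sqrt{\left(-68300082 - \frac{1095}{556}\right) + 24319} = \sqrt{- \frac{37974846687}{556} + 24319} = \sqrt{- \frac{37961325323}{556}} = \frac{i \sqrt{5276624219897}}{278}$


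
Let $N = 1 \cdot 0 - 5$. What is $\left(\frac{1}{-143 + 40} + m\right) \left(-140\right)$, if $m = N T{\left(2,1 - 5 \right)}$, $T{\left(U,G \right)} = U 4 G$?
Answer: $- \frac{2307060}{103} \approx -22399.0$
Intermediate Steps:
$T{\left(U,G \right)} = 4 G U$ ($T{\left(U,G \right)} = 4 U G = 4 G U$)
$N = -5$ ($N = 0 - 5 = -5$)
$m = 160$ ($m = - 5 \cdot 4 \left(1 - 5\right) 2 = - 5 \cdot 4 \left(-4\right) 2 = \left(-5\right) \left(-32\right) = 160$)
$\left(\frac{1}{-143 + 40} + m\right) \left(-140\right) = \left(\frac{1}{-143 + 40} + 160\right) \left(-140\right) = \left(\frac{1}{-103} + 160\right) \left(-140\right) = \left(- \frac{1}{103} + 160\right) \left(-140\right) = \frac{16479}{103} \left(-140\right) = - \frac{2307060}{103}$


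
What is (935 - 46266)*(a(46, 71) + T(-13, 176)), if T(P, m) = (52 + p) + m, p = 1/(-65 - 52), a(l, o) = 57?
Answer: -116270528/9 ≈ -1.2919e+7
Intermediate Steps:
p = -1/117 (p = 1/(-117) = -1/117 ≈ -0.0085470)
T(P, m) = 6083/117 + m (T(P, m) = (52 - 1/117) + m = 6083/117 + m)
(935 - 46266)*(a(46, 71) + T(-13, 176)) = (935 - 46266)*(57 + (6083/117 + 176)) = -45331*(57 + 26675/117) = -45331*33344/117 = -116270528/9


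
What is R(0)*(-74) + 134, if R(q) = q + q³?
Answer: 134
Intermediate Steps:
R(0)*(-74) + 134 = (0 + 0³)*(-74) + 134 = (0 + 0)*(-74) + 134 = 0*(-74) + 134 = 0 + 134 = 134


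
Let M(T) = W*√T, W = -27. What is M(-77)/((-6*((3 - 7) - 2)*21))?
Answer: -I*√77/28 ≈ -0.31339*I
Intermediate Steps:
M(T) = -27*√T
M(-77)/((-6*((3 - 7) - 2)*21)) = (-27*I*√77)/((-6*((3 - 7) - 2)*21)) = (-27*I*√77)/((-6*(-4 - 2)*21)) = (-27*I*√77)/((-6*(-6)*21)) = (-27*I*√77)/((36*21)) = -27*I*√77/756 = -27*I*√77*(1/756) = -I*√77/28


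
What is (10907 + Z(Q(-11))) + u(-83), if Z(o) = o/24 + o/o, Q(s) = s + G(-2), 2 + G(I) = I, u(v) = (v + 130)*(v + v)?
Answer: 24843/8 ≈ 3105.4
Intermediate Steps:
u(v) = 2*v*(130 + v) (u(v) = (130 + v)*(2*v) = 2*v*(130 + v))
G(I) = -2 + I
Q(s) = -4 + s (Q(s) = s + (-2 - 2) = s - 4 = -4 + s)
Z(o) = 1 + o/24 (Z(o) = o*(1/24) + 1 = o/24 + 1 = 1 + o/24)
(10907 + Z(Q(-11))) + u(-83) = (10907 + (1 + (-4 - 11)/24)) + 2*(-83)*(130 - 83) = (10907 + (1 + (1/24)*(-15))) + 2*(-83)*47 = (10907 + (1 - 5/8)) - 7802 = (10907 + 3/8) - 7802 = 87259/8 - 7802 = 24843/8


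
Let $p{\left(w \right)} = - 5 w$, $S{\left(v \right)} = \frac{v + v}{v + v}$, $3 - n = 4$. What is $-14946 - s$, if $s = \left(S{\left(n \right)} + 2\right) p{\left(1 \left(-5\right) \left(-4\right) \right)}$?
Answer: $-14646$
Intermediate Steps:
$n = -1$ ($n = 3 - 4 = -1$)
$S{\left(v \right)} = 1$ ($S{\left(v \right)} = \frac{2 v}{2 v} = 2 v \frac{1}{2 v} = 1$)
$s = -300$ ($s = \left(1 + 2\right) \left(- 5 \cdot 1 \left(-5\right) \left(-4\right)\right) = 3 \left(- 5 \left(\left(-5\right) \left(-4\right)\right)\right) = 3 \left(\left(-5\right) 20\right) = 3 \left(-100\right) = -300$)
$-14946 - s = -14946 - -300 = -14946 + 300 = -14646$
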